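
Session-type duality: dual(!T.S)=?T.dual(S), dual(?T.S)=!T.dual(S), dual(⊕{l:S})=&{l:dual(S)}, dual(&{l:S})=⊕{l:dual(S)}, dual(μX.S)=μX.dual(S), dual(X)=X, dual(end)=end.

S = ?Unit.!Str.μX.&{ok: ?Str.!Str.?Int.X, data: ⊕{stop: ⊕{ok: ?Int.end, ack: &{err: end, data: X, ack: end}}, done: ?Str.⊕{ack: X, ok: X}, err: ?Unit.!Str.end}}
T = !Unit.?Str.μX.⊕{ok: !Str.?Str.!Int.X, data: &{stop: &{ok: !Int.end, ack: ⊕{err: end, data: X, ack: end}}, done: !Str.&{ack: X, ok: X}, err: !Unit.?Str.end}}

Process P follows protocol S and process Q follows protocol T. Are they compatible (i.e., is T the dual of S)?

YES

?Unit | !Unit  match
  !Str | ?Str  match
    μX | μX  match (binder kept)
      &{ok,data} | ⊕{ok,data}  match labels match
        case ok:
          ?Str | !Str  match
            !Str | ?Str  match
              ?Int | !Int  match
                X | X  match
        case data:
          ⊕{stop,done,err} | &{stop,done,err}  match labels match
            case stop:
              ⊕{ok,ack} | &{ok,ack}  match labels match
                case ok:
                  ?Int | !Int  match
                    end | end  match
                case ack:
                  &{err,data,ack} | ⊕{err,data,ack}  match labels match
                    case err:
                      end | end  match
                    case data:
                      X | X  match
                    case ack:
                      end | end  match
            case done:
              ?Str | !Str  match
                ⊕{ack,ok} | &{ack,ok}  match labels match
                  case ack:
                    X | X  match
                  case ok:
                    X | X  match
            case err:
              ?Unit | !Unit  match
                !Str | ?Str  match
                  end | end  match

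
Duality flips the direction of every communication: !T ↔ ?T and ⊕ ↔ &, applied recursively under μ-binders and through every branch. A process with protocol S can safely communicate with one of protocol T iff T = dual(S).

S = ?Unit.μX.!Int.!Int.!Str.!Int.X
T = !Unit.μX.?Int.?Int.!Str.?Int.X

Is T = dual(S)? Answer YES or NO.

?Unit ‖ !Unit  ✓
  μX ‖ μX  ✓ (μ self-dual)
    !Int ‖ ?Int  ✓
      !Int ‖ ?Int  ✓
        !Str ‖ !Str  ✗ same direction on both sides — not dual

NO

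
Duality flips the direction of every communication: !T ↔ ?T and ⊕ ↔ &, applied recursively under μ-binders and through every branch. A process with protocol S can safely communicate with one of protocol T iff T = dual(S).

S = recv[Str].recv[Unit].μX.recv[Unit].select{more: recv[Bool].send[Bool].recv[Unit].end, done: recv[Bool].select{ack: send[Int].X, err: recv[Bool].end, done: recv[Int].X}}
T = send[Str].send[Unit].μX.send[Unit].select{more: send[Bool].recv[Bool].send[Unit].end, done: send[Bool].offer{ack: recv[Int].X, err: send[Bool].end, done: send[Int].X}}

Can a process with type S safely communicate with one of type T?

NO

recv[Str] ‖ send[Str]  ok
  recv[Unit] ‖ send[Unit]  ok
    μX ‖ μX  ok (μ self-dual)
      recv[Unit] ‖ send[Unit]  ok
        select{more,done} ‖ select{more,done}  ✗ choice polarity not flipped — not dual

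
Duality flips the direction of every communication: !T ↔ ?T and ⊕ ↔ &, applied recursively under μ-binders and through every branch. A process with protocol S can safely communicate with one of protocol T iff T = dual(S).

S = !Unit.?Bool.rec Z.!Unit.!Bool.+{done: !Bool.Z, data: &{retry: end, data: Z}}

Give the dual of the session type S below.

!Unit ↦ ?Unit
  ?Bool ↦ !Bool
    rec Z ↦ rec Z  (rec unchanged)
      !Unit ↦ ?Unit
        !Bool ↦ ?Bool
          +{done,data} ↦ &{done,data}  (internal→external)
            case done:
              !Bool ↦ ?Bool
                dual(Z) = Z
            case data:
              &{retry,data} ↦ +{retry,data}  (external→internal)
                case retry:
                  dual(end) = end
                case data:
                  dual(Z) = Z

?Unit.!Bool.rec Z.?Unit.?Bool.&{done: ?Bool.Z, data: +{retry: end, data: Z}}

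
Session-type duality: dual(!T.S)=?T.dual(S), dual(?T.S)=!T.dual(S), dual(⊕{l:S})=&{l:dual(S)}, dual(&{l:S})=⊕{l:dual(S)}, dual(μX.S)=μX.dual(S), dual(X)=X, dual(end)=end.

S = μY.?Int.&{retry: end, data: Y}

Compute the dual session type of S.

μY → μY  (μ self-dual)
  ?Int → !Int
    &{retry,data} → ⊕{retry,data}  (offer→select)
      [retry]
        end ↦ end
      [data]
        Y ↦ Y

μY.!Int.⊕{retry: end, data: Y}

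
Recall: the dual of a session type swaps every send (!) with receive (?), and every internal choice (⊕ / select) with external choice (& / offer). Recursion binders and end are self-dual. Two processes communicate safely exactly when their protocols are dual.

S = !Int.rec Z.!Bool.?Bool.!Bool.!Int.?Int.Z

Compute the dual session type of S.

!Int = ?Int
  rec Z = rec Z  (rec unchanged)
    !Bool = ?Bool
      ?Bool = !Bool
        !Bool = ?Bool
          !Int = ?Int
            ?Int = !Int
              Z ↦ Z

?Int.rec Z.?Bool.!Bool.?Bool.?Int.!Int.Z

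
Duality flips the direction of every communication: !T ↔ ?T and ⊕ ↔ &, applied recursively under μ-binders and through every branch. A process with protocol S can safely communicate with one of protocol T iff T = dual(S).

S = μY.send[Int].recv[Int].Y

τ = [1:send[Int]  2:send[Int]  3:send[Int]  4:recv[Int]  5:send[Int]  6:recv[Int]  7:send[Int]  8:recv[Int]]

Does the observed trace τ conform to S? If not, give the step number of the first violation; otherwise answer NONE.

step 1: send[Int]  ✓  residual = recv[Int].μY.…
step 2: got send[Int], protocol expects recv[Int]  ✗

2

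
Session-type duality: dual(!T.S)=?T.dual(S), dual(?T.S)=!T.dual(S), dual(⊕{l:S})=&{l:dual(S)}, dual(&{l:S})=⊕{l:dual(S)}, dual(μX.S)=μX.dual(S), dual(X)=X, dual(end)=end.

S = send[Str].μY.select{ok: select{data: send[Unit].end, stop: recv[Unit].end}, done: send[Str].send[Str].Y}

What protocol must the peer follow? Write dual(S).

recv[Str].μY.offer{ok: offer{data: recv[Unit].end, stop: send[Unit].end}, done: recv[Str].recv[Str].Y}

send[Str] → recv[Str]
  μY → μY  (μ self-dual)
    select{ok,done} → offer{ok,done}  (⊕→&)
      case ok:
        select{data,stop} → offer{data,stop}  (⊕→&)
          case data:
            send[Unit] → recv[Unit]
              end ↦ end
          case stop:
            recv[Unit] → send[Unit]
              end ↦ end
      case done:
        send[Str] → recv[Str]
          send[Str] → recv[Str]
            Y ↦ Y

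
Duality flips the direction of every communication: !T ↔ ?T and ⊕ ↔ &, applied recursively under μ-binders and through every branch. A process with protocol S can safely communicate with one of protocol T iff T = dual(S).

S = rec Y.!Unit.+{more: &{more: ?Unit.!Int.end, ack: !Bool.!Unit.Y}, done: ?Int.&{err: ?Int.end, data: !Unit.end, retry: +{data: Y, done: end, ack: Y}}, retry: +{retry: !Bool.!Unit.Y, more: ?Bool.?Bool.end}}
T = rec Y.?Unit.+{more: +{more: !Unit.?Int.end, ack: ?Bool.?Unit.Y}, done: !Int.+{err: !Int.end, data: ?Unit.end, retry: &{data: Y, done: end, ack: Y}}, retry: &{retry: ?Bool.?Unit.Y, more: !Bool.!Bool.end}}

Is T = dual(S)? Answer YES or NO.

NO

rec Y | rec Y  ok (rec unchanged)
  !Unit | ?Unit  ok
    +{more,done,retry} | +{more,done,retry}  ✗ choice polarity not flipped — not dual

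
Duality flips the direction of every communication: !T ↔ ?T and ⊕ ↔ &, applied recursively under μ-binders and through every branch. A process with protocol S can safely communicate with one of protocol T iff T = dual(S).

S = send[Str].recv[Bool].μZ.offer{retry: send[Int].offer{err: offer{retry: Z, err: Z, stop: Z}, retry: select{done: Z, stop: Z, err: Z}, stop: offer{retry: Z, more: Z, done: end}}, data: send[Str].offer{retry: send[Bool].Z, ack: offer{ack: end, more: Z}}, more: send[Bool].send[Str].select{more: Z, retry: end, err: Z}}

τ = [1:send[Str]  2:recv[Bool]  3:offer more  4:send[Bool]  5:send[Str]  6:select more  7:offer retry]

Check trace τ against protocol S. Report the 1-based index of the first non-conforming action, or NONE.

NONE

@1 send[Str]  match  state: recv[Bool].μZ.…
@2 recv[Bool]  match  state: μZ.…
@3 offer more  match  state: send[Bool].send[Str].select{more: μZ.…, retry: end, err: μZ.…}
@4 send[Bool]  match  state: send[Str].select{more: μZ.…, retry: end, err: μZ.…}
@5 send[Str]  match  state: select{more: μZ.…, retry: end, err: μZ.…}
@6 select more  match  state: μZ.…
@7 offer retry  match  state: send[Int].offer{err: offer{retry: μZ.…, err: μZ.…, stop: μZ.…}, retry: select{done: μZ.…, stop: μZ.…, err: μZ.…}, stop: offer{retry: μZ.…, more: μZ.…, done: end}}
all 7 steps conform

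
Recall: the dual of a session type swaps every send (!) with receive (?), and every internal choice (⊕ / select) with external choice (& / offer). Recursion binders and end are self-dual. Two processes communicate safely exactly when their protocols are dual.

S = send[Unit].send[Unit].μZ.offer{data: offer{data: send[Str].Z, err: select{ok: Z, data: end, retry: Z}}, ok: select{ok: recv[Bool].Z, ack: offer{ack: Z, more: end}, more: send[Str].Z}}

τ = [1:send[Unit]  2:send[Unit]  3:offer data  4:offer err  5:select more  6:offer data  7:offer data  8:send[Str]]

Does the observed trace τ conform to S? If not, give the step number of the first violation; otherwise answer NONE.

step 1: send[Unit]  match  state: send[Unit].μZ.…
step 2: send[Unit]  match  state: μZ.…
step 3: offer data  match  state: offer{data: send[Str].μZ.…, err: select{ok: μZ.…, data: end, retry: μZ.…}}
step 4: offer err  match  state: select{ok: μZ.…, data: end, retry: μZ.…}
step 5: got select more, protocol expects select ok or select data or select retry  ✗

5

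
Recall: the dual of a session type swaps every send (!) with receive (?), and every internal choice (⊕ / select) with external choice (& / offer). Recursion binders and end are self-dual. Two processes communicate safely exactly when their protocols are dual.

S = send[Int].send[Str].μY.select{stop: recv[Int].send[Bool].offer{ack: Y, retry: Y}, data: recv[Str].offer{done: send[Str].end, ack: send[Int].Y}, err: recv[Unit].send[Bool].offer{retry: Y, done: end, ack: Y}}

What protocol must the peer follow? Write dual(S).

send[Int] ↦ recv[Int]
  send[Str] ↦ recv[Str]
    μY ↦ μY  (μ self-dual)
      select{stop,data,err} ↦ offer{stop,data,err}  (⊕→&)
        case stop:
          recv[Int] ↦ send[Int]
            send[Bool] ↦ recv[Bool]
              offer{ack,retry} ↦ select{ack,retry}  (offer→select)
                case ack:
                  dual(Y) = Y
                case retry:
                  dual(Y) = Y
        case data:
          recv[Str] ↦ send[Str]
            offer{done,ack} ↦ select{done,ack}  (offer→select)
              case done:
                send[Str] ↦ recv[Str]
                  dual(end) = end
              case ack:
                send[Int] ↦ recv[Int]
                  dual(Y) = Y
        case err:
          recv[Unit] ↦ send[Unit]
            send[Bool] ↦ recv[Bool]
              offer{retry,done,ack} ↦ select{retry,done,ack}  (offer→select)
                case retry:
                  dual(Y) = Y
                case done:
                  dual(end) = end
                case ack:
                  dual(Y) = Y

recv[Int].recv[Str].μY.offer{stop: send[Int].recv[Bool].select{ack: Y, retry: Y}, data: send[Str].select{done: recv[Str].end, ack: recv[Int].Y}, err: send[Unit].recv[Bool].select{retry: Y, done: end, ack: Y}}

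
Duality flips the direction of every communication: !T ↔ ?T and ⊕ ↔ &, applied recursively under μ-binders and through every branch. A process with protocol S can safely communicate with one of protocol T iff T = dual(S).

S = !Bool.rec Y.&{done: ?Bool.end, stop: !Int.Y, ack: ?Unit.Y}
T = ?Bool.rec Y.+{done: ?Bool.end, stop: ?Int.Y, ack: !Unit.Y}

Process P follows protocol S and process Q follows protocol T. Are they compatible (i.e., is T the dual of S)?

!Bool vs ?Bool  ok
  rec Y vs rec Y  ok (rec unchanged)
    &{done,stop,ack} vs +{done,stop,ack}  ok same labels
      case done:
        ?Bool vs ?Bool  ✗ same direction on both sides — not dual

NO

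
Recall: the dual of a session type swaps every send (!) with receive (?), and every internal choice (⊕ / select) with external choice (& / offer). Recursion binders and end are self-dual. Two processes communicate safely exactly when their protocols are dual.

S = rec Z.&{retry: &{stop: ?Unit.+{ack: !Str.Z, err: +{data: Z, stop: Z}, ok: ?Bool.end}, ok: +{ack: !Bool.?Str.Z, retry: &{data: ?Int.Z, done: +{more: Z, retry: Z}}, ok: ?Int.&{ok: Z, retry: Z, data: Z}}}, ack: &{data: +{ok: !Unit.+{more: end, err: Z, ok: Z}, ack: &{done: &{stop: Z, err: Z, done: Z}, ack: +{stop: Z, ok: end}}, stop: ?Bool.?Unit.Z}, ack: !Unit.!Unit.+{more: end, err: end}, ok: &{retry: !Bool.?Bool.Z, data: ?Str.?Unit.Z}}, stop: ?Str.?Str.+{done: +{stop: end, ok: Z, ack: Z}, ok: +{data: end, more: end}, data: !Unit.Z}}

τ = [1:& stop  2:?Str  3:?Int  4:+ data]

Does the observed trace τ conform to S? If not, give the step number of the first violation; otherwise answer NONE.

@1 & stop  ok  now at ?Str.?Str.+{done: +{stop: end, ok: rec Z.…, ack: rec Z.…}, ok: +{data: end, more: end}, data: !Unit.rec Z.…}
@2 ?Str  ok  now at ?Str.+{done: +{stop: end, ok: rec Z.…, ack: rec Z.…}, ok: +{data: end, more: end}, data: !Unit.rec Z.…}
@3 got ?Int, protocol expects ?Str  ✗

3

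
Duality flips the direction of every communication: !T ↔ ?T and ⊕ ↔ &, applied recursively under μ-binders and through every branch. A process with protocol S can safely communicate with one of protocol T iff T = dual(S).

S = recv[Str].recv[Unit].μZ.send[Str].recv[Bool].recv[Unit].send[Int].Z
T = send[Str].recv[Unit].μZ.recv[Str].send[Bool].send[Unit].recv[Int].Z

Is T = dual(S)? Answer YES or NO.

recv[Str] ‖ send[Str]  ✓
  recv[Unit] ‖ recv[Unit]  ✗ same direction on both sides — not dual

NO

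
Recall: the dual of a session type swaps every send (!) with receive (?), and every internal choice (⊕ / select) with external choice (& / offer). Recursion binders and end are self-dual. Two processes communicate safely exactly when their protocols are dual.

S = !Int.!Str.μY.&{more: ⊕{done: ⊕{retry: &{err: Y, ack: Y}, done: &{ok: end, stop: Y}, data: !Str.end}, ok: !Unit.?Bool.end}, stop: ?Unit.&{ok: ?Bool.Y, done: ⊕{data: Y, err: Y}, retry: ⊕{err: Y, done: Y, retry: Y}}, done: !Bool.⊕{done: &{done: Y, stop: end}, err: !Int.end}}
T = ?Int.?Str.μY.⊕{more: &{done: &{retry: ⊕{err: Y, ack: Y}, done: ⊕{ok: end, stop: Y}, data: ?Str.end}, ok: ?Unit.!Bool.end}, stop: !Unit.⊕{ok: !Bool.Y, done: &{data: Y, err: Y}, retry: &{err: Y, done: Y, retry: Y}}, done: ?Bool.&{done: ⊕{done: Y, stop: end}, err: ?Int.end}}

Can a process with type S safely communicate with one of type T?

YES

!Int | ?Int  match
  !Str | ?Str  match
    μY | μY  match (μ self-dual)
      &{more,stop,done} | ⊕{more,stop,done}  match same labels
        [more]
          ⊕{done,ok} | &{done,ok}  match same labels
            [done]
              ⊕{retry,done,data} | &{retry,done,data}  match same labels
                [retry]
                  &{err,ack} | ⊕{err,ack}  match same labels
                    [err]
                      Y | Y  match
                    [ack]
                      Y | Y  match
                [done]
                  &{ok,stop} | ⊕{ok,stop}  match same labels
                    [ok]
                      end | end  match
                    [stop]
                      Y | Y  match
                [data]
                  !Str | ?Str  match
                    end | end  match
            [ok]
              !Unit | ?Unit  match
                ?Bool | !Bool  match
                  end | end  match
        [stop]
          ?Unit | !Unit  match
            &{ok,done,retry} | ⊕{ok,done,retry}  match same labels
              [ok]
                ?Bool | !Bool  match
                  Y | Y  match
              [done]
                ⊕{data,err} | &{data,err}  match same labels
                  [data]
                    Y | Y  match
                  [err]
                    Y | Y  match
              [retry]
                ⊕{err,done,retry} | &{err,done,retry}  match same labels
                  [err]
                    Y | Y  match
                  [done]
                    Y | Y  match
                  [retry]
                    Y | Y  match
        [done]
          !Bool | ?Bool  match
            ⊕{done,err} | &{done,err}  match same labels
              [done]
                &{done,stop} | ⊕{done,stop}  match same labels
                  [done]
                    Y | Y  match
                  [stop]
                    end | end  match
              [err]
                !Int | ?Int  match
                  end | end  match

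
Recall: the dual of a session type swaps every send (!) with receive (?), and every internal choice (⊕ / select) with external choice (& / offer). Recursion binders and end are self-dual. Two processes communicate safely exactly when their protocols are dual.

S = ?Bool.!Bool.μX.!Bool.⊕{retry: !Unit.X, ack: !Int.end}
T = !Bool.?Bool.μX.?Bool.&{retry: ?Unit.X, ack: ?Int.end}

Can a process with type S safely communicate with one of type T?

YES

?Bool ‖ !Bool  ✓
  !Bool ‖ ?Bool  ✓
    μX ‖ μX  ✓ (binder kept)
      !Bool ‖ ?Bool  ✓
        ⊕{retry,ack} ‖ &{retry,ack}  ✓ label sets agree
          • retry:
            !Unit ‖ ?Unit  ✓
              X ‖ X  ✓
          • ack:
            !Int ‖ ?Int  ✓
              end ‖ end  ✓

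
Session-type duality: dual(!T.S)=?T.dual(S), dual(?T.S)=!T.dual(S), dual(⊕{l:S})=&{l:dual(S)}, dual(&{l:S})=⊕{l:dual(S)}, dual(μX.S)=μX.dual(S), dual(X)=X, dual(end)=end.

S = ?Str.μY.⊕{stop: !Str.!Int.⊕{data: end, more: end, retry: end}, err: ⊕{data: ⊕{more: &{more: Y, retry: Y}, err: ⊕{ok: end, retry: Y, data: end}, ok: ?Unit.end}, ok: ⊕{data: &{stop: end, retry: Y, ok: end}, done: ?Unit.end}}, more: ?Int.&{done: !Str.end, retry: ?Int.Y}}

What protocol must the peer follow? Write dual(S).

?Str ↦ !Str
  μY ↦ μY  (rec unchanged)
    ⊕{stop,err,more} ↦ &{stop,err,more}  (select→offer)
      • stop:
        !Str ↦ ?Str
          !Int ↦ ?Int
            ⊕{data,more,retry} ↦ &{data,more,retry}  (select→offer)
              • data:
                end ↦ end
              • more:
                end ↦ end
              • retry:
                end ↦ end
      • err:
        ⊕{data,ok} ↦ &{data,ok}  (select→offer)
          • data:
            ⊕{more,err,ok} ↦ &{more,err,ok}  (select→offer)
              • more:
                &{more,retry} ↦ ⊕{more,retry}  (offer→select)
                  • more:
                    Y ↦ Y
                  • retry:
                    Y ↦ Y
              • err:
                ⊕{ok,retry,data} ↦ &{ok,retry,data}  (select→offer)
                  • ok:
                    end ↦ end
                  • retry:
                    Y ↦ Y
                  • data:
                    end ↦ end
              • ok:
                ?Unit ↦ !Unit
                  end ↦ end
          • ok:
            ⊕{data,done} ↦ &{data,done}  (select→offer)
              • data:
                &{stop,retry,ok} ↦ ⊕{stop,retry,ok}  (offer→select)
                  • stop:
                    end ↦ end
                  • retry:
                    Y ↦ Y
                  • ok:
                    end ↦ end
              • done:
                ?Unit ↦ !Unit
                  end ↦ end
      • more:
        ?Int ↦ !Int
          &{done,retry} ↦ ⊕{done,retry}  (offer→select)
            • done:
              !Str ↦ ?Str
                end ↦ end
            • retry:
              ?Int ↦ !Int
                Y ↦ Y

!Str.μY.&{stop: ?Str.?Int.&{data: end, more: end, retry: end}, err: &{data: &{more: ⊕{more: Y, retry: Y}, err: &{ok: end, retry: Y, data: end}, ok: !Unit.end}, ok: &{data: ⊕{stop: end, retry: Y, ok: end}, done: !Unit.end}}, more: !Int.⊕{done: ?Str.end, retry: !Int.Y}}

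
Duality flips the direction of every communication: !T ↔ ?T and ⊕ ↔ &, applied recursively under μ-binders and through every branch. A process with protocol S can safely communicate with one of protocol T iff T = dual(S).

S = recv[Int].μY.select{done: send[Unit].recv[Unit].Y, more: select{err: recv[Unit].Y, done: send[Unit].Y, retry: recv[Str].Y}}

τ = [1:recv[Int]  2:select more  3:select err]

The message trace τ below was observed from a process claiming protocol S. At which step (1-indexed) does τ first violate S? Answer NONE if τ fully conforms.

NONE

[1] recv[Int]  ok  cont: μY.…
[2] select more  ok  cont: select{err: recv[Unit].μY.…, done: send[Unit].μY.…, retry: recv[Str].μY.…}
[3] select err  ok  cont: recv[Unit].μY.…
trace exhausted — no violation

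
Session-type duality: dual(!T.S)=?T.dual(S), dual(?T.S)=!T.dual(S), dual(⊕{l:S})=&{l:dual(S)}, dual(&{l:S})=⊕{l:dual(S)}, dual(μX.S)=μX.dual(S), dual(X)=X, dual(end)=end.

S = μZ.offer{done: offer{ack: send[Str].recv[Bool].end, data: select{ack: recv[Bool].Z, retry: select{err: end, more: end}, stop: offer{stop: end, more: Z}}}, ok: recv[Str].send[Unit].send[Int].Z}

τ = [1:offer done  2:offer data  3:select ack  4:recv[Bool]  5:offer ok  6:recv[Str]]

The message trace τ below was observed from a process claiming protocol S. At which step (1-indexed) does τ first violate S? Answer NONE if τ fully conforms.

step 1: offer done  match  residual = offer{ack: send[Str].recv[Bool].end, data: select{ack: recv[Bool].μZ.…, retry: select{err: end, more: end}, stop: offer{stop: end, more: μZ.…}}}
step 2: offer data  match  residual = select{ack: recv[Bool].μZ.…, retry: select{err: end, more: end}, stop: offer{stop: end, more: μZ.…}}
step 3: select ack  match  residual = recv[Bool].μZ.…
step 4: recv[Bool]  match  residual = μZ.…
step 5: offer ok  match  residual = recv[Str].send[Unit].send[Int].μZ.…
step 6: recv[Str]  match  residual = send[Unit].send[Int].μZ.…
τ conforms to S (length 6)

NONE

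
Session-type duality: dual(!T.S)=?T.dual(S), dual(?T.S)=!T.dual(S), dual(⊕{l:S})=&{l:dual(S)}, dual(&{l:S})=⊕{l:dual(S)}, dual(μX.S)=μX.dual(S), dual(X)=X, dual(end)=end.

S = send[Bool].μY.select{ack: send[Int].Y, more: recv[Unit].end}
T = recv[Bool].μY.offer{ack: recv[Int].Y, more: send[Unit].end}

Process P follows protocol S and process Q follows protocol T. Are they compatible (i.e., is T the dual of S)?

send[Bool] ‖ recv[Bool]  ok
  μY ‖ μY  ok (binder kept)
    select{ack,more} ‖ offer{ack,more}  ok labels match
      case ack:
        send[Int] ‖ recv[Int]  ok
          Y ‖ Y  ok
      case more:
        recv[Unit] ‖ send[Unit]  ok
          end ‖ end  ok

YES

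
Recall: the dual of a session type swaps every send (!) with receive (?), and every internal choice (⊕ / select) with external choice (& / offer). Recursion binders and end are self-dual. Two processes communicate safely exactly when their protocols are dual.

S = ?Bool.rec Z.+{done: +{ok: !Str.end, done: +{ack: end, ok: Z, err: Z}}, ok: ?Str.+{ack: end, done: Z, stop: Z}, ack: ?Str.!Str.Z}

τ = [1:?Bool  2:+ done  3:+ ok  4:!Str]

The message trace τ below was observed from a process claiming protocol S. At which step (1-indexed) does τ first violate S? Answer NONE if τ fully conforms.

[1] ?Bool  match  residual = rec Z.…
[2] + done  match  residual = +{ok: !Str.end, done: +{ack: end, ok: rec Z.…, err: rec Z.…}}
[3] + ok  match  residual = !Str.end
[4] !Str  match  residual = end
τ conforms to S (length 4)

NONE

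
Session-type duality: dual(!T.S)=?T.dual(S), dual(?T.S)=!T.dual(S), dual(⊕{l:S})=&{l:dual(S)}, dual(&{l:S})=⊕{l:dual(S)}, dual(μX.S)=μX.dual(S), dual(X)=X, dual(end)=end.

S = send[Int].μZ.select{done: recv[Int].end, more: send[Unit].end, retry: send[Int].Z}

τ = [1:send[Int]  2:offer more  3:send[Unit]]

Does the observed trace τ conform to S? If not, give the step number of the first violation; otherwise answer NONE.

2

[1] send[Int]  ✓  state: μZ.…
[2] got offer more, protocol expects select done or select more or select retry  ✗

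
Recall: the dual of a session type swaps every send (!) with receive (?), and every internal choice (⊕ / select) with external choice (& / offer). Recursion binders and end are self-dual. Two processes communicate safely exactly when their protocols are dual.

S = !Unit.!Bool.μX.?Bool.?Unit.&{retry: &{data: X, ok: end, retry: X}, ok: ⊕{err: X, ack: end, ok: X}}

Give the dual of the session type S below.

?Unit.?Bool.μX.!Bool.!Unit.⊕{retry: ⊕{data: X, ok: end, retry: X}, ok: &{err: X, ack: end, ok: X}}

!Unit → ?Unit
  !Bool → ?Bool
    μX → μX  (rec unchanged)
      ?Bool → !Bool
        ?Unit → !Unit
          &{retry,ok} → ⊕{retry,ok}  (&→⊕)
            • retry:
              &{data,ok,retry} → ⊕{data,ok,retry}  (&→⊕)
                • data:
                  X self-dual
                • ok:
                  end self-dual
                • retry:
                  X self-dual
            • ok:
              ⊕{err,ack,ok} → &{err,ack,ok}  (internal→external)
                • err:
                  X self-dual
                • ack:
                  end self-dual
                • ok:
                  X self-dual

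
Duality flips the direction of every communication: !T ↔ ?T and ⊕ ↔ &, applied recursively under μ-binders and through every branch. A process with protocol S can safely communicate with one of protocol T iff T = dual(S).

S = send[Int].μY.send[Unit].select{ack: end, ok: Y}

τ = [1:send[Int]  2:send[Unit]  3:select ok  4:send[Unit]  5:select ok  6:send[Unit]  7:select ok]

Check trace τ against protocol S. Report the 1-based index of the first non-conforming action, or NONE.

NONE

[1] send[Int]  ok  residual = μY.…
[2] send[Unit]  ok  residual = select{ack: end, ok: μY.…}
[3] select ok  ok  residual = μY.…
[4] send[Unit]  ok  residual = select{ack: end, ok: μY.…}
[5] select ok  ok  residual = μY.…
[6] send[Unit]  ok  residual = select{ack: end, ok: μY.…}
[7] select ok  ok  residual = μY.…
trace exhausted — no violation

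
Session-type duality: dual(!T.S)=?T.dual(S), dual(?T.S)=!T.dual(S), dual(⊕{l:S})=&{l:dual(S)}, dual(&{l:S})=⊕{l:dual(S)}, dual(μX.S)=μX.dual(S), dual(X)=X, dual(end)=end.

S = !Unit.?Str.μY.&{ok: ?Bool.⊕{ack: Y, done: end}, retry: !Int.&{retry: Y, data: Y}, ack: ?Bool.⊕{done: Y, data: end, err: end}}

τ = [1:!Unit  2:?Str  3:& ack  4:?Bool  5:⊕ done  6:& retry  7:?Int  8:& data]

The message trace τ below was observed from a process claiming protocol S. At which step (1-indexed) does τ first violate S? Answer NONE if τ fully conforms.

step 1: !Unit  ok  state: ?Str.μY.…
step 2: ?Str  ok  state: μY.…
step 3: & ack  ok  state: ?Bool.⊕{done: μY.…, data: end, err: end}
step 4: ?Bool  ok  state: ⊕{done: μY.…, data: end, err: end}
step 5: ⊕ done  ok  state: μY.…
step 6: & retry  ok  state: !Int.&{retry: μY.…, data: μY.…}
step 7: got ?Int, protocol expects !Int  ✗

7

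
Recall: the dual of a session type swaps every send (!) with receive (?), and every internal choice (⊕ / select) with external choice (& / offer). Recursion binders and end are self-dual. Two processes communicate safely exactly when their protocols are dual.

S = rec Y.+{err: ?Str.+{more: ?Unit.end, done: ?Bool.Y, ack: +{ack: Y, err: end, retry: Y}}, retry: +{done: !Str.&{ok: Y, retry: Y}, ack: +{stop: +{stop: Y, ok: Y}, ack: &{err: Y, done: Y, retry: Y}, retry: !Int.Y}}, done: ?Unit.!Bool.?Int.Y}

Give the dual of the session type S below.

rec Y ↦ rec Y  (μ self-dual)
  +{err,retry,done} ↦ &{err,retry,done}  (select→offer)
    case err:
      ?Str ↦ !Str
        +{more,done,ack} ↦ &{more,done,ack}  (select→offer)
          case more:
            ?Unit ↦ !Unit
              end self-dual
          case done:
            ?Bool ↦ !Bool
              Y self-dual
          case ack:
            +{ack,err,retry} ↦ &{ack,err,retry}  (select→offer)
              case ack:
                Y self-dual
              case err:
                end self-dual
              case retry:
                Y self-dual
    case retry:
      +{done,ack} ↦ &{done,ack}  (select→offer)
        case done:
          !Str ↦ ?Str
            &{ok,retry} ↦ +{ok,retry}  (external→internal)
              case ok:
                Y self-dual
              case retry:
                Y self-dual
        case ack:
          +{stop,ack,retry} ↦ &{stop,ack,retry}  (select→offer)
            case stop:
              +{stop,ok} ↦ &{stop,ok}  (select→offer)
                case stop:
                  Y self-dual
                case ok:
                  Y self-dual
            case ack:
              &{err,done,retry} ↦ +{err,done,retry}  (external→internal)
                case err:
                  Y self-dual
                case done:
                  Y self-dual
                case retry:
                  Y self-dual
            case retry:
              !Int ↦ ?Int
                Y self-dual
    case done:
      ?Unit ↦ !Unit
        !Bool ↦ ?Bool
          ?Int ↦ !Int
            Y self-dual

rec Y.&{err: !Str.&{more: !Unit.end, done: !Bool.Y, ack: &{ack: Y, err: end, retry: Y}}, retry: &{done: ?Str.+{ok: Y, retry: Y}, ack: &{stop: &{stop: Y, ok: Y}, ack: +{err: Y, done: Y, retry: Y}, retry: ?Int.Y}}, done: !Unit.?Bool.!Int.Y}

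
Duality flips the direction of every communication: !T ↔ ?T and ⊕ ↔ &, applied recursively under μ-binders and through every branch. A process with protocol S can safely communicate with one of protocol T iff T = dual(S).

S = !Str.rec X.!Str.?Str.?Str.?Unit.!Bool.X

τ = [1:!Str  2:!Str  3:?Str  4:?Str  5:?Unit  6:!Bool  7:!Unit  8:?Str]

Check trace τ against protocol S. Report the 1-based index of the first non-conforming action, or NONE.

[1] !Str  match  residual = rec X.…
[2] !Str  match  residual = ?Str.?Str.?Unit.!Bool.rec X.…
[3] ?Str  match  residual = ?Str.?Unit.!Bool.rec X.…
[4] ?Str  match  residual = ?Unit.!Bool.rec X.…
[5] ?Unit  match  residual = !Bool.rec X.…
[6] !Bool  match  residual = rec X.…
[7] got !Unit, protocol expects !Str  ✗

7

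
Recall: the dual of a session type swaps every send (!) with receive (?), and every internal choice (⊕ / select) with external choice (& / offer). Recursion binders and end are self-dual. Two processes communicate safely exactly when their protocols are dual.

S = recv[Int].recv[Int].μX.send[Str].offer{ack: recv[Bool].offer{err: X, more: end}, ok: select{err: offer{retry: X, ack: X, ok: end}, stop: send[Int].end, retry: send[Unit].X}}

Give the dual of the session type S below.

recv[Int] = send[Int]
  recv[Int] = send[Int]
    μX = μX  (rec unchanged)
      send[Str] = recv[Str]
        offer{ack,ok} = select{ack,ok}  (offer→select)
          case ack:
            recv[Bool] = send[Bool]
              offer{err,more} = select{err,more}  (offer→select)
                case err:
                  dual(X) = X
                case more:
                  dual(end) = end
          case ok:
            select{err,stop,retry} = offer{err,stop,retry}  (internal→external)
              case err:
                offer{retry,ack,ok} = select{retry,ack,ok}  (offer→select)
                  case retry:
                    dual(X) = X
                  case ack:
                    dual(X) = X
                  case ok:
                    dual(end) = end
              case stop:
                send[Int] = recv[Int]
                  dual(end) = end
              case retry:
                send[Unit] = recv[Unit]
                  dual(X) = X

send[Int].send[Int].μX.recv[Str].select{ack: send[Bool].select{err: X, more: end}, ok: offer{err: select{retry: X, ack: X, ok: end}, stop: recv[Int].end, retry: recv[Unit].X}}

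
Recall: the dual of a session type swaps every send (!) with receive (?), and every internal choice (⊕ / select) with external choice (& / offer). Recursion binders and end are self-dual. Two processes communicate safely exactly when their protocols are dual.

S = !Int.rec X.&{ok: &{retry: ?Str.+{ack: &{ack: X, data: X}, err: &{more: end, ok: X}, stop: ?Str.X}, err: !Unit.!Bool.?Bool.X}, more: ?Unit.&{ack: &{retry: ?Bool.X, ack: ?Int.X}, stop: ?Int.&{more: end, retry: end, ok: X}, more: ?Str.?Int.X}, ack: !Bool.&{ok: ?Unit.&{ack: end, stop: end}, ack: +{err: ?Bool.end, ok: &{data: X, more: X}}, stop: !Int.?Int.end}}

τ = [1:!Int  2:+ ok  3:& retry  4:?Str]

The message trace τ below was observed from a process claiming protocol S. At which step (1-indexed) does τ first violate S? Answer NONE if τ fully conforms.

step 1: !Int  ok  now at rec X.…
step 2: got + ok, protocol expects & ok or & more or & ack  ✗

2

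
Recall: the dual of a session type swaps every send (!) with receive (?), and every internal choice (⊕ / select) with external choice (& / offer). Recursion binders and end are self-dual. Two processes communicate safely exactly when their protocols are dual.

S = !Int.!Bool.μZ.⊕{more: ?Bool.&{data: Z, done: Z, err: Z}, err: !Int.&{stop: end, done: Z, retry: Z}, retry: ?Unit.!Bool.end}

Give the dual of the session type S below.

?Int.?Bool.μZ.&{more: !Bool.⊕{data: Z, done: Z, err: Z}, err: ?Int.⊕{stop: end, done: Z, retry: Z}, retry: !Unit.?Bool.end}

!Int ↦ ?Int
  !Bool ↦ ?Bool
    μZ ↦ μZ  (rec unchanged)
      ⊕{more,err,retry} ↦ &{more,err,retry}  (select→offer)
        case more:
          ?Bool ↦ !Bool
            &{data,done,err} ↦ ⊕{data,done,err}  (external→internal)
              case data:
                Z ↦ Z
              case done:
                Z ↦ Z
              case err:
                Z ↦ Z
        case err:
          !Int ↦ ?Int
            &{stop,done,retry} ↦ ⊕{stop,done,retry}  (external→internal)
              case stop:
                end ↦ end
              case done:
                Z ↦ Z
              case retry:
                Z ↦ Z
        case retry:
          ?Unit ↦ !Unit
            !Bool ↦ ?Bool
              end ↦ end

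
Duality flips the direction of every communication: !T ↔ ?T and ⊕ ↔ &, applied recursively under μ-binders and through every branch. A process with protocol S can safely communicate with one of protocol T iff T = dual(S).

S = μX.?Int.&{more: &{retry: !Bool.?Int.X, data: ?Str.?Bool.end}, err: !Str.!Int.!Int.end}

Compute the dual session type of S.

μX ↦ μX  (rec unchanged)
  ?Int ↦ !Int
    &{more,err} ↦ ⊕{more,err}  (offer→select)
      • more:
        &{retry,data} ↦ ⊕{retry,data}  (offer→select)
          • retry:
            !Bool ↦ ?Bool
              ?Int ↦ !Int
                X ↦ X
          • data:
            ?Str ↦ !Str
              ?Bool ↦ !Bool
                end ↦ end
      • err:
        !Str ↦ ?Str
          !Int ↦ ?Int
            !Int ↦ ?Int
              end ↦ end

μX.!Int.⊕{more: ⊕{retry: ?Bool.!Int.X, data: !Str.!Bool.end}, err: ?Str.?Int.?Int.end}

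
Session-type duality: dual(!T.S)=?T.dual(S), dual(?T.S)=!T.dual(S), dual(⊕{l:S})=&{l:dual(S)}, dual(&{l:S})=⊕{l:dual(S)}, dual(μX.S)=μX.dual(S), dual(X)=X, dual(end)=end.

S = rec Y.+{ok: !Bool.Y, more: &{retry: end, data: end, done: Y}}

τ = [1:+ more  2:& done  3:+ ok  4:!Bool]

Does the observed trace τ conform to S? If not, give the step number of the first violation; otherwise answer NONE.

NONE

step 1: + more  match  state: &{retry: end, data: end, done: rec Y.…}
step 2: & done  match  state: rec Y.…
step 3: + ok  match  state: !Bool.rec Y.…
step 4: !Bool  match  state: rec Y.…
all 4 steps conform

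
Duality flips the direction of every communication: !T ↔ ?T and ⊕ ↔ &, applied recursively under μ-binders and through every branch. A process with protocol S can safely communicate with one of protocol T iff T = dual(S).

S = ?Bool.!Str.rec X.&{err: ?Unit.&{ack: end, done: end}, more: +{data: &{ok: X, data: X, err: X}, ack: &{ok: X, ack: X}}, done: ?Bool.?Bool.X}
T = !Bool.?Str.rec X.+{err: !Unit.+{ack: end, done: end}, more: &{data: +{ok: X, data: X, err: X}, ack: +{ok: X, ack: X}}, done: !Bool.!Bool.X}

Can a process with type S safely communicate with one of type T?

?Bool vs !Bool  ✓
  !Str vs ?Str  ✓
    rec X vs rec X  ✓ (μ self-dual)
      &{err,more,done} vs +{err,more,done}  ✓ label sets agree
        [err]
          ?Unit vs !Unit  ✓
            &{ack,done} vs +{ack,done}  ✓ label sets agree
              [ack]
                end vs end  ✓
              [done]
                end vs end  ✓
        [more]
          +{data,ack} vs &{data,ack}  ✓ label sets agree
            [data]
              &{ok,data,err} vs +{ok,data,err}  ✓ label sets agree
                [ok]
                  X vs X  ✓
                [data]
                  X vs X  ✓
                [err]
                  X vs X  ✓
            [ack]
              &{ok,ack} vs +{ok,ack}  ✓ label sets agree
                [ok]
                  X vs X  ✓
                [ack]
                  X vs X  ✓
        [done]
          ?Bool vs !Bool  ✓
            ?Bool vs !Bool  ✓
              X vs X  ✓

YES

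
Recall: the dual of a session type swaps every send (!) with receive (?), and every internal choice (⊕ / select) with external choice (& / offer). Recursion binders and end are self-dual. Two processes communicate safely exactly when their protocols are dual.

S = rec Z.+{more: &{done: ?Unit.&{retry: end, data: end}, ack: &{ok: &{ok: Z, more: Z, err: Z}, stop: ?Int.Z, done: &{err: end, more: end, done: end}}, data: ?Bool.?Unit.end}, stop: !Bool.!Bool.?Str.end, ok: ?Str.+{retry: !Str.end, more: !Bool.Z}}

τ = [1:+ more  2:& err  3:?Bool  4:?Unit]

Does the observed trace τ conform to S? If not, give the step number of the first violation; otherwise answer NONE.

2

[1] + more  match  cont: &{done: ?Unit.&{retry: end, data: end}, ack: &{ok: &{ok: rec Z.…, more: rec Z.…, err: rec Z.…}, stop: ?Int.rec Z.…, done: &{err: end, more: end, done: end}}, data: ?Bool.?Unit.end}
[2] got & err, protocol expects & done or & ack or & data  ✗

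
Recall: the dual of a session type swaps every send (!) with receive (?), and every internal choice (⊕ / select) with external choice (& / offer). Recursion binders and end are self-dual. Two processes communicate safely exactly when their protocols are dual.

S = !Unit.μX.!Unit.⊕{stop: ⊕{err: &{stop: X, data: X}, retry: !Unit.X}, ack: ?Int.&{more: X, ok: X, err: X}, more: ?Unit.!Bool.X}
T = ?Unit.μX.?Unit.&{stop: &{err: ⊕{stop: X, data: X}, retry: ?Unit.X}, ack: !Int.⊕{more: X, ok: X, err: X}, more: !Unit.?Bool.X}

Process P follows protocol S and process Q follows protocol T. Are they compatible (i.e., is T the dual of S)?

YES

!Unit | ?Unit  ok
  μX | μX  ok (rec unchanged)
    !Unit | ?Unit  ok
      ⊕{stop,ack,more} | &{stop,ack,more}  ok label sets agree
        • stop:
          ⊕{err,retry} | &{err,retry}  ok label sets agree
            • err:
              &{stop,data} | ⊕{stop,data}  ok label sets agree
                • stop:
                  X | X  ok
                • data:
                  X | X  ok
            • retry:
              !Unit | ?Unit  ok
                X | X  ok
        • ack:
          ?Int | !Int  ok
            &{more,ok,err} | ⊕{more,ok,err}  ok label sets agree
              • more:
                X | X  ok
              • ok:
                X | X  ok
              • err:
                X | X  ok
        • more:
          ?Unit | !Unit  ok
            !Bool | ?Bool  ok
              X | X  ok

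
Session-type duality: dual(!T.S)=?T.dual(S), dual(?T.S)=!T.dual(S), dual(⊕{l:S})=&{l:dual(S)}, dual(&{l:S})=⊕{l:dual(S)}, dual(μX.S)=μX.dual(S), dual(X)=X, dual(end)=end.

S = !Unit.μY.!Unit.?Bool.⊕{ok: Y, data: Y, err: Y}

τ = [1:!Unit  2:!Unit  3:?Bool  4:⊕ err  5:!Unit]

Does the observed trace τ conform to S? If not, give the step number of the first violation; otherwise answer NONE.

NONE

[1] !Unit  match  state: μY.…
[2] !Unit  match  state: ?Bool.⊕{ok: μY.…, data: μY.…, err: μY.…}
[3] ?Bool  match  state: ⊕{ok: μY.…, data: μY.…, err: μY.…}
[4] ⊕ err  match  state: μY.…
[5] !Unit  match  state: ?Bool.⊕{ok: μY.…, data: μY.…, err: μY.…}
all 5 steps conform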